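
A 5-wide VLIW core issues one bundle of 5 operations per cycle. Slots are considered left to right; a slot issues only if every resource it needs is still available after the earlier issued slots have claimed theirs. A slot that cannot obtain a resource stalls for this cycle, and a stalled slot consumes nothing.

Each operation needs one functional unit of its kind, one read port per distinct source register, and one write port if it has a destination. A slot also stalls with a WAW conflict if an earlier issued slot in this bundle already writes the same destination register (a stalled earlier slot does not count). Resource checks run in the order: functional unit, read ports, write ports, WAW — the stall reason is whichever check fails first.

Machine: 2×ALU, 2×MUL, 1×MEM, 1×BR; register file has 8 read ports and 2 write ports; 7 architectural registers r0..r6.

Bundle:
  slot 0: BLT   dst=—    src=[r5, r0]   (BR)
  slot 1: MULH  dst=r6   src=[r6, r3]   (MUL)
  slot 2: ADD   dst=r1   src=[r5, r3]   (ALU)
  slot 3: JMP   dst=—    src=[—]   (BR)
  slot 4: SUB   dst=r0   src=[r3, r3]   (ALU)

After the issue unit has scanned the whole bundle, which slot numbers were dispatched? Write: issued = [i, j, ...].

[0] BR needs rd=2 wr=0: ok; after: ALU=2 MUL=2 MEM=1 BR=0, R=6, W=2
[1] MUL needs rd=2 wr=1: ok; after: ALU=2 MUL=1 MEM=1 BR=0, R=4, W=1
[2] ALU needs rd=2 wr=1: ok; after: ALU=1 MUL=1 MEM=1 BR=0, R=2, W=0
[3] BR needs rd=0 wr=0: FU; after: ALU=1 MUL=1 MEM=1 BR=0, R=2, W=0
[4] ALU needs rd=1 wr=1: WR_PORT; after: ALU=1 MUL=1 MEM=1 BR=0, R=2, W=0

issued = [0, 1, 2]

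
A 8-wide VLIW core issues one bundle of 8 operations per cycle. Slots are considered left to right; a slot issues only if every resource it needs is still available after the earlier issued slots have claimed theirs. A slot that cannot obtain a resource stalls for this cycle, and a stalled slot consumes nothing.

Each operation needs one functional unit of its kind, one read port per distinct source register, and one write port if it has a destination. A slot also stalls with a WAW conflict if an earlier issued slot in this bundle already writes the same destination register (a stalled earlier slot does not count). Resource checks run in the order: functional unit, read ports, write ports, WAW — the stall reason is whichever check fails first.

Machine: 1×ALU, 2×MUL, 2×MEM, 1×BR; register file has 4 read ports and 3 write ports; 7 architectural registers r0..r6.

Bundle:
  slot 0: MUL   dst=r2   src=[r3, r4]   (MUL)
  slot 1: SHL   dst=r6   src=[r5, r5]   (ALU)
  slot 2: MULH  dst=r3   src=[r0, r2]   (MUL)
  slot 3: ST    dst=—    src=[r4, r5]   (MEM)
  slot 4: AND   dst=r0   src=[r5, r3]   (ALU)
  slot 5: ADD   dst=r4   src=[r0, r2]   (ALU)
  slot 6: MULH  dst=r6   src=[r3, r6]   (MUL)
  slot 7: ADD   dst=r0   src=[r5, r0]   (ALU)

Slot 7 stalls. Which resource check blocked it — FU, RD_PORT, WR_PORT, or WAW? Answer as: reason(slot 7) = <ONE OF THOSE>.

reason(slot 7) = FU

[0] MUL needs rd=2 wr=1: ok; after: ALU=1 MUL=1 MEM=2 BR=1, R=2, W=2
[1] ALU needs rd=1 wr=1: ok; after: ALU=0 MUL=1 MEM=2 BR=1, R=1, W=1
[2] MUL needs rd=2 wr=1: RD_PORT; after: ALU=0 MUL=1 MEM=2 BR=1, R=1, W=1
[3] MEM needs rd=2 wr=0: RD_PORT; after: ALU=0 MUL=1 MEM=2 BR=1, R=1, W=1
[4] ALU needs rd=2 wr=1: FU; after: ALU=0 MUL=1 MEM=2 BR=1, R=1, W=1
[5] ALU needs rd=2 wr=1: FU; after: ALU=0 MUL=1 MEM=2 BR=1, R=1, W=1
[6] MUL needs rd=2 wr=1: RD_PORT; after: ALU=0 MUL=1 MEM=2 BR=1, R=1, W=1
[7] ALU needs rd=2 wr=1: FU; after: ALU=0 MUL=1 MEM=2 BR=1, R=1, W=1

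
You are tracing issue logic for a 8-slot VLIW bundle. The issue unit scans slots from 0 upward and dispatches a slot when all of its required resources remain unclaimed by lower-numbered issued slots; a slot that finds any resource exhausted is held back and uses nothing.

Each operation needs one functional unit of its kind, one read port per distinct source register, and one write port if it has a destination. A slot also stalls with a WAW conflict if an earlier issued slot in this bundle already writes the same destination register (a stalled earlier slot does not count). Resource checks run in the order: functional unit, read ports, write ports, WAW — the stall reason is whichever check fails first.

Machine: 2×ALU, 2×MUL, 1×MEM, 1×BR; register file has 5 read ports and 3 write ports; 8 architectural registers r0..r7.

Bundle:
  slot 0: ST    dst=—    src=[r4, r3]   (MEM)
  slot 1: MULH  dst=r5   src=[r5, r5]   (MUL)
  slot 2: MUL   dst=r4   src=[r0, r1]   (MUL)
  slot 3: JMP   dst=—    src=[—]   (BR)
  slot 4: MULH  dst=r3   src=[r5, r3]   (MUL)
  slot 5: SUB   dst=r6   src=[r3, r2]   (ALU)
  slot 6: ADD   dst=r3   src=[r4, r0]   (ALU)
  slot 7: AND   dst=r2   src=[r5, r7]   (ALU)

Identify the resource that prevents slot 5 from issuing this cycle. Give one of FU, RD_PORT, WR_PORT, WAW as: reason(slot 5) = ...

  0. MEM ⇒ go  {2A/2Mu/0Ld/1B | 3r 3w}
  1. MUL→r5 ⇒ go  {2A/1Mu/0Ld/1B | 2r 2w}
  2. MUL→r4 ⇒ go  {2A/0Mu/0Ld/1B | 0r 1w}
  3. BR ⇒ go  {2A/0Mu/0Ld/0B | 0r 1w}
  4. MUL→r3 ⇒ no(FU)  {2A/0Mu/0Ld/0B | 0r 1w}
  5. ALU→r6 ⇒ no(RD_PORT)  {2A/0Mu/0Ld/0B | 0r 1w}
  6. ALU→r3 ⇒ no(RD_PORT)  {2A/0Mu/0Ld/0B | 0r 1w}
  7. ALU→r2 ⇒ no(RD_PORT)  {2A/0Mu/0Ld/0B | 0r 1w}

reason(slot 5) = RD_PORT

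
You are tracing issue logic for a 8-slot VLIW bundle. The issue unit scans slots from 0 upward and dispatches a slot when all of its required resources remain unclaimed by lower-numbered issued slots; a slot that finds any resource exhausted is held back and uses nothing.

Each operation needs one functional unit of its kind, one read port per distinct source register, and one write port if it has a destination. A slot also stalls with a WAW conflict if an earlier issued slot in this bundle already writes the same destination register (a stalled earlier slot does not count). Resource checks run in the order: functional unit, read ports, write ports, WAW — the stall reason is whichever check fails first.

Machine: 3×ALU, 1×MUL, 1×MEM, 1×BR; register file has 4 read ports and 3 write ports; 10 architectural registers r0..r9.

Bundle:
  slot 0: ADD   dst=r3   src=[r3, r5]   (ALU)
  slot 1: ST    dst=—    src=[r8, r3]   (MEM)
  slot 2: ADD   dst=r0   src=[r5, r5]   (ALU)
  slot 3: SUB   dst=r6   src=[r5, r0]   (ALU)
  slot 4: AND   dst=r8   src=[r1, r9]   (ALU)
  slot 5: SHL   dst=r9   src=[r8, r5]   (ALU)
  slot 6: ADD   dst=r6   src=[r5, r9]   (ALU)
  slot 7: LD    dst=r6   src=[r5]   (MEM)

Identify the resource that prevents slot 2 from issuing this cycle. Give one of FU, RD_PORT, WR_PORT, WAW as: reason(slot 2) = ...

reason(slot 2) = RD_PORT

[0] ALU needs rd=2 wr=1: ok; after: ALU=2 MUL=1 MEM=1 BR=1, R=2, W=2
[1] MEM needs rd=2 wr=0: ok; after: ALU=2 MUL=1 MEM=0 BR=1, R=0, W=2
[2] ALU needs rd=1 wr=1: RD_PORT; after: ALU=2 MUL=1 MEM=0 BR=1, R=0, W=2
[3] ALU needs rd=2 wr=1: RD_PORT; after: ALU=2 MUL=1 MEM=0 BR=1, R=0, W=2
[4] ALU needs rd=2 wr=1: RD_PORT; after: ALU=2 MUL=1 MEM=0 BR=1, R=0, W=2
[5] ALU needs rd=2 wr=1: RD_PORT; after: ALU=2 MUL=1 MEM=0 BR=1, R=0, W=2
[6] ALU needs rd=2 wr=1: RD_PORT; after: ALU=2 MUL=1 MEM=0 BR=1, R=0, W=2
[7] MEM needs rd=1 wr=1: FU; after: ALU=2 MUL=1 MEM=0 BR=1, R=0, W=2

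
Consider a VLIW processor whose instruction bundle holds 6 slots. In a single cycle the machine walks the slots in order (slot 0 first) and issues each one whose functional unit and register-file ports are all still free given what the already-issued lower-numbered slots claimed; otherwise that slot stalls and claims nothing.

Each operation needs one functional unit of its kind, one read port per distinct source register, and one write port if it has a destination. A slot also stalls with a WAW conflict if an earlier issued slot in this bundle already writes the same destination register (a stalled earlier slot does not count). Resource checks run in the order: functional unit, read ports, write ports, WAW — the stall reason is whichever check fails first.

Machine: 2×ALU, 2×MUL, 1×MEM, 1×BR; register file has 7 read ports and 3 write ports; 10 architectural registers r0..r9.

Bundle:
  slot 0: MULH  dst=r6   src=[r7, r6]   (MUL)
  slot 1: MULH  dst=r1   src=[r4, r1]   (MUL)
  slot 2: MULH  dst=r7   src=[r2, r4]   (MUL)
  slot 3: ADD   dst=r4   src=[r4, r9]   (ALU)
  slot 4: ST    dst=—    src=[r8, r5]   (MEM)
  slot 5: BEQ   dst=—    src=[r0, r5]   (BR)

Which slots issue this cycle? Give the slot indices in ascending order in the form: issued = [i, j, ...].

issued = [0, 1, 3]

(0) want 1×MUL +2rd +1wr — yes → AL2|MU1|ME1|BR1|rd5|wr2
(1) want 1×MUL +2rd +1wr — yes → AL2|MU0|ME1|BR1|rd3|wr1
(2) want 1×MUL +2rd +1wr — FU → AL2|MU0|ME1|BR1|rd3|wr1
(3) want 1×ALU +2rd +1wr — yes → AL1|MU0|ME1|BR1|rd1|wr0
(4) want 1×MEM +2rd +0wr — RD_PORT → AL1|MU0|ME1|BR1|rd1|wr0
(5) want 1×BR +2rd +0wr — RD_PORT → AL1|MU0|ME1|BR1|rd1|wr0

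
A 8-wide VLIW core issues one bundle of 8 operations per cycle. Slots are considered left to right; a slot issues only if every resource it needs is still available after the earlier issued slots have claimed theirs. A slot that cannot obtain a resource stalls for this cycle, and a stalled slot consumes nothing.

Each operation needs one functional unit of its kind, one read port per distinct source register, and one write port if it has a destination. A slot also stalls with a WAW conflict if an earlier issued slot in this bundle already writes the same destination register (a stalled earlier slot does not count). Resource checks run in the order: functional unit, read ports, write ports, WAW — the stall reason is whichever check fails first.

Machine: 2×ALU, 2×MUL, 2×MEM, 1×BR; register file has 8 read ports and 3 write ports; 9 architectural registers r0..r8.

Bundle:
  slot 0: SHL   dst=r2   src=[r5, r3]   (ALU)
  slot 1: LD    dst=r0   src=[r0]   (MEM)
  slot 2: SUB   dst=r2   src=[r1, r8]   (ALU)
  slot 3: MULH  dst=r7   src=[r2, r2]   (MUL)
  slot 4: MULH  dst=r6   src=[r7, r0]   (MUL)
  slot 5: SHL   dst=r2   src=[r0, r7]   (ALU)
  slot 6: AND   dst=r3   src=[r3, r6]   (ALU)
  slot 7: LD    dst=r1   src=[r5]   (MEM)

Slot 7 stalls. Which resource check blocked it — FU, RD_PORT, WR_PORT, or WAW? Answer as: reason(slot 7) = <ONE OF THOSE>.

reason(slot 7) = WR_PORT

slot 0 (ALU): ISSUE — free A1,Mu2,Ld2,B1 rp6 wp2
slot 1 (MEM): ISSUE — free A1,Mu2,Ld1,B1 rp5 wp1
slot 2 (ALU): stall WAW — free A1,Mu2,Ld1,B1 rp5 wp1
slot 3 (MUL): ISSUE — free A1,Mu1,Ld1,B1 rp4 wp0
slot 4 (MUL): stall WR_PORT — free A1,Mu1,Ld1,B1 rp4 wp0
slot 5 (ALU): stall WR_PORT — free A1,Mu1,Ld1,B1 rp4 wp0
slot 6 (ALU): stall WR_PORT — free A1,Mu1,Ld1,B1 rp4 wp0
slot 7 (MEM): stall WR_PORT — free A1,Mu1,Ld1,B1 rp4 wp0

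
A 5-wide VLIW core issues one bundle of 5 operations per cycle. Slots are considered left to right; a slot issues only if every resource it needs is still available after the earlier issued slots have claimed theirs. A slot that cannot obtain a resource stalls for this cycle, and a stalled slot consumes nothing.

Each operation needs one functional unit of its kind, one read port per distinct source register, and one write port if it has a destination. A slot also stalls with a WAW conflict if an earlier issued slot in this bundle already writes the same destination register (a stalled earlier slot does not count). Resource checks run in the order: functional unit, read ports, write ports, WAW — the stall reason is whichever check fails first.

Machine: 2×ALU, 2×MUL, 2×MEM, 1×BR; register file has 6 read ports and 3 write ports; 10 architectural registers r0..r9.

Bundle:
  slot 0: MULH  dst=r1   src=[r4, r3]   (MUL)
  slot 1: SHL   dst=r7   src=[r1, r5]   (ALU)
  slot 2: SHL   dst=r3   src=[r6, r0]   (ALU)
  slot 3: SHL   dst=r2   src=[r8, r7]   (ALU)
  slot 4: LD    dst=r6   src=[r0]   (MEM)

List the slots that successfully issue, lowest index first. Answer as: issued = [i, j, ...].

[0] MUL needs rd=2 wr=1: ok; after: ALU=2 MUL=1 MEM=2 BR=1, R=4, W=2
[1] ALU needs rd=2 wr=1: ok; after: ALU=1 MUL=1 MEM=2 BR=1, R=2, W=1
[2] ALU needs rd=2 wr=1: ok; after: ALU=0 MUL=1 MEM=2 BR=1, R=0, W=0
[3] ALU needs rd=2 wr=1: FU; after: ALU=0 MUL=1 MEM=2 BR=1, R=0, W=0
[4] MEM needs rd=1 wr=1: RD_PORT; after: ALU=0 MUL=1 MEM=2 BR=1, R=0, W=0

issued = [0, 1, 2]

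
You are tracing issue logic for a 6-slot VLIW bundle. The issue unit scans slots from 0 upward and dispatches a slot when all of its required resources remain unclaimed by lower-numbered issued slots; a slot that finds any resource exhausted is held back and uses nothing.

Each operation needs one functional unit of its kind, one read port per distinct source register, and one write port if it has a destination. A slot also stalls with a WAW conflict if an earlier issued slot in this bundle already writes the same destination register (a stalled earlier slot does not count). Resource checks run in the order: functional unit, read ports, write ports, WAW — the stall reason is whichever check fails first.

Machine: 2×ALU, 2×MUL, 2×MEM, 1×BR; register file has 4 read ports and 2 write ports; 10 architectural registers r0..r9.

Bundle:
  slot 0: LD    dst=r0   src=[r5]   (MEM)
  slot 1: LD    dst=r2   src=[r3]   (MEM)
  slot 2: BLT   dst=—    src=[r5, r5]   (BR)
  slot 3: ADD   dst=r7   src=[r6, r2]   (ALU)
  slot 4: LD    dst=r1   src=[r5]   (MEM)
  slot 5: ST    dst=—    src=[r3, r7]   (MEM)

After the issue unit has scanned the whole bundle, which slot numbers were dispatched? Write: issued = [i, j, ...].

issued = [0, 1, 2]

  0. MEM→r0 ⇒ go  {2A/2Mu/1Ld/1B | 3r 1w}
  1. MEM→r2 ⇒ go  {2A/2Mu/0Ld/1B | 2r 0w}
  2. BR ⇒ go  {2A/2Mu/0Ld/0B | 1r 0w}
  3. ALU→r7 ⇒ no(RD_PORT)  {2A/2Mu/0Ld/0B | 1r 0w}
  4. MEM→r1 ⇒ no(FU)  {2A/2Mu/0Ld/0B | 1r 0w}
  5. MEM ⇒ no(FU)  {2A/2Mu/0Ld/0B | 1r 0w}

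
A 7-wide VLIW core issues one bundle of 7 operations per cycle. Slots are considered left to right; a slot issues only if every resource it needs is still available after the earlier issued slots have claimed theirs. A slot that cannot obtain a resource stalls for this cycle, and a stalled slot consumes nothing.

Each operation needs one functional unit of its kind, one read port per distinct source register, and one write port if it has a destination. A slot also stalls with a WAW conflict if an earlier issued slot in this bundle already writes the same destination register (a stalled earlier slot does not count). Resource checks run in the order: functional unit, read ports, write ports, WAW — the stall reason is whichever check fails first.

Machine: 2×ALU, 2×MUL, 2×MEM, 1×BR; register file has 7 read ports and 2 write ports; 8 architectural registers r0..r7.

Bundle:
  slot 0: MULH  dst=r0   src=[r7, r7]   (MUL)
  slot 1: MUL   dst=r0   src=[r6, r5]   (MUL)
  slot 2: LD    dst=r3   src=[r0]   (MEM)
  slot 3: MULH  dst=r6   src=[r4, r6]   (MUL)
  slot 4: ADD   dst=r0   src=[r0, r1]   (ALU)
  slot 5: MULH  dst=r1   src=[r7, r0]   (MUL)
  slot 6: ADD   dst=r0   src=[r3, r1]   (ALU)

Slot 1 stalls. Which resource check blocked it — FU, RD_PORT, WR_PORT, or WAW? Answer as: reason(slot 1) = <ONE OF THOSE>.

reason(slot 1) = WAW

(0) want 1×MUL +1rd +1wr — yes → AL2|MU1|ME2|BR1|rd6|wr1
(1) want 1×MUL +2rd +1wr — WAW → AL2|MU1|ME2|BR1|rd6|wr1
(2) want 1×MEM +1rd +1wr — yes → AL2|MU1|ME1|BR1|rd5|wr0
(3) want 1×MUL +2rd +1wr — WR_PORT → AL2|MU1|ME1|BR1|rd5|wr0
(4) want 1×ALU +2rd +1wr — WR_PORT → AL2|MU1|ME1|BR1|rd5|wr0
(5) want 1×MUL +2rd +1wr — WR_PORT → AL2|MU1|ME1|BR1|rd5|wr0
(6) want 1×ALU +2rd +1wr — WR_PORT → AL2|MU1|ME1|BR1|rd5|wr0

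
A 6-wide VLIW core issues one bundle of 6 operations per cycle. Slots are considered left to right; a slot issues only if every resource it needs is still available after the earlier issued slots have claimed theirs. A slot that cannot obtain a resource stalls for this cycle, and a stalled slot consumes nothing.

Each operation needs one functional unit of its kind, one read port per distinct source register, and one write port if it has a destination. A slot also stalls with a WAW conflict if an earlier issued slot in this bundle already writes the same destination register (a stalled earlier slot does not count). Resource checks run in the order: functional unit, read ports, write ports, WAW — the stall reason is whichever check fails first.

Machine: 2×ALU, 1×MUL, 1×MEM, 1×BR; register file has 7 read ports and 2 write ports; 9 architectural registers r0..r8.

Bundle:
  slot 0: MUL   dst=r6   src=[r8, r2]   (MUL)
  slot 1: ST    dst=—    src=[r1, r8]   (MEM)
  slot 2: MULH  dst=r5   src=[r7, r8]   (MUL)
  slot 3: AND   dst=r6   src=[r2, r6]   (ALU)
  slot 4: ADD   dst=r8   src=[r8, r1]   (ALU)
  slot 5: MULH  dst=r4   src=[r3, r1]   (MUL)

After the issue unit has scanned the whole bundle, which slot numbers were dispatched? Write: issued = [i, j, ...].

(0) want 1×MUL +2rd +1wr — yes → AL2|MU0|ME1|BR1|rd5|wr1
(1) want 1×MEM +2rd +0wr — yes → AL2|MU0|ME0|BR1|rd3|wr1
(2) want 1×MUL +2rd +1wr — FU → AL2|MU0|ME0|BR1|rd3|wr1
(3) want 1×ALU +2rd +1wr — WAW → AL2|MU0|ME0|BR1|rd3|wr1
(4) want 1×ALU +2rd +1wr — yes → AL1|MU0|ME0|BR1|rd1|wr0
(5) want 1×MUL +2rd +1wr — FU → AL1|MU0|ME0|BR1|rd1|wr0

issued = [0, 1, 4]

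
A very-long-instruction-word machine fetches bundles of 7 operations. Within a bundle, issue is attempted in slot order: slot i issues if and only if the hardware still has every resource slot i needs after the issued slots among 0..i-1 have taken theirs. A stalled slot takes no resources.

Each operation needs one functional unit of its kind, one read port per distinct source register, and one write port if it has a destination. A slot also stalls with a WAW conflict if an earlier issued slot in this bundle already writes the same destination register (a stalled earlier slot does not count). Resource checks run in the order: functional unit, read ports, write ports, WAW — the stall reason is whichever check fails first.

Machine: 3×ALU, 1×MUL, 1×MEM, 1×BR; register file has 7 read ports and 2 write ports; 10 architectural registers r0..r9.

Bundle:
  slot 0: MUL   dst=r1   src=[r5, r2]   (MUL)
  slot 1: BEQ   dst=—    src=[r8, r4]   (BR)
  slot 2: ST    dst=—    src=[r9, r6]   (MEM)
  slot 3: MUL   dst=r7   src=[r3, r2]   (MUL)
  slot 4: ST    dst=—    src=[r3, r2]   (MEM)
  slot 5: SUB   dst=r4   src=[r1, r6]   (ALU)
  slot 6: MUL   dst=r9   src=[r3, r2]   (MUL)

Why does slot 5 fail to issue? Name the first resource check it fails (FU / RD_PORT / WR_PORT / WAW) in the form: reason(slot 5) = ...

(0) want 1×MUL +2rd +1wr — yes → AL3|MU0|ME1|BR1|rd5|wr1
(1) want 1×BR +2rd +0wr — yes → AL3|MU0|ME1|BR0|rd3|wr1
(2) want 1×MEM +2rd +0wr — yes → AL3|MU0|ME0|BR0|rd1|wr1
(3) want 1×MUL +2rd +1wr — FU → AL3|MU0|ME0|BR0|rd1|wr1
(4) want 1×MEM +2rd +0wr — FU → AL3|MU0|ME0|BR0|rd1|wr1
(5) want 1×ALU +2rd +1wr — RD_PORT → AL3|MU0|ME0|BR0|rd1|wr1
(6) want 1×MUL +2rd +1wr — FU → AL3|MU0|ME0|BR0|rd1|wr1

reason(slot 5) = RD_PORT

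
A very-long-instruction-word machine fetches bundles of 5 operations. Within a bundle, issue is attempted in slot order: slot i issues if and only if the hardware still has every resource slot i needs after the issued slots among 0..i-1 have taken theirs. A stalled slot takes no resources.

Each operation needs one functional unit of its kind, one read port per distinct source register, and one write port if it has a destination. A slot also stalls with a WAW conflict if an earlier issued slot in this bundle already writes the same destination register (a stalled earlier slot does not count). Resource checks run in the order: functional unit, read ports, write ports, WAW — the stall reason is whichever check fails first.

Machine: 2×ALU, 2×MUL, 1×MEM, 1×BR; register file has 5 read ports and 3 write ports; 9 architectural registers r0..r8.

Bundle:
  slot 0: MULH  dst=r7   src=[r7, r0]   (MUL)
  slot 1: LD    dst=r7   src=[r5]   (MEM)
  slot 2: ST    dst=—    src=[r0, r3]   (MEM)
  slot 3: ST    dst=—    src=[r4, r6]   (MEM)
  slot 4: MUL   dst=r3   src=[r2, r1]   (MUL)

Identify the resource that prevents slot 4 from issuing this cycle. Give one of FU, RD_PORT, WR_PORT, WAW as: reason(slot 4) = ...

  0. MUL→r7 ⇒ go  {2A/1Mu/1Ld/1B | 3r 2w}
  1. MEM→r7 ⇒ no(WAW)  {2A/1Mu/1Ld/1B | 3r 2w}
  2. MEM ⇒ go  {2A/1Mu/0Ld/1B | 1r 2w}
  3. MEM ⇒ no(FU)  {2A/1Mu/0Ld/1B | 1r 2w}
  4. MUL→r3 ⇒ no(RD_PORT)  {2A/1Mu/0Ld/1B | 1r 2w}

reason(slot 4) = RD_PORT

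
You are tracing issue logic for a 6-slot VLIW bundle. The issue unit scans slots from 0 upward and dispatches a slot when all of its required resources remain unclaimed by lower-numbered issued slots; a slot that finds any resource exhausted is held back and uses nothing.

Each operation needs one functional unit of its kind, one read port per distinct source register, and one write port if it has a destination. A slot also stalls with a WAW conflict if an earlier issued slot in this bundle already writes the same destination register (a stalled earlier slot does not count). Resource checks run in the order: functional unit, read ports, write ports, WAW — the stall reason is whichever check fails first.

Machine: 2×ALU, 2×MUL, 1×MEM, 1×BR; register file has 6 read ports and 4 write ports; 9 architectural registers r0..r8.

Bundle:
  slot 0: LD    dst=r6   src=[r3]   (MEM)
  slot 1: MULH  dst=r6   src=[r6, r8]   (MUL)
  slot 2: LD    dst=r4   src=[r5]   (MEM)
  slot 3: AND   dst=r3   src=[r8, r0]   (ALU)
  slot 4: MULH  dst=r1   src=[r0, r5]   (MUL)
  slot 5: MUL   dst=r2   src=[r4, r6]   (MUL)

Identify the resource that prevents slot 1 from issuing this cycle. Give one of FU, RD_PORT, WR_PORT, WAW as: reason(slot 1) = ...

reason(slot 1) = WAW

#0 MEM src=r3 dispatched  <A:2 Mu:2 Ld:0 B:1 rd:5 wr:3>
#1 MUL src=r6,r8 held:WAW  <A:2 Mu:2 Ld:0 B:1 rd:5 wr:3>
#2 MEM src=r5 held:FU  <A:2 Mu:2 Ld:0 B:1 rd:5 wr:3>
#3 ALU src=r8,r0 dispatched  <A:1 Mu:2 Ld:0 B:1 rd:3 wr:2>
#4 MUL src=r0,r5 dispatched  <A:1 Mu:1 Ld:0 B:1 rd:1 wr:1>
#5 MUL src=r4,r6 held:RD_PORT  <A:1 Mu:1 Ld:0 B:1 rd:1 wr:1>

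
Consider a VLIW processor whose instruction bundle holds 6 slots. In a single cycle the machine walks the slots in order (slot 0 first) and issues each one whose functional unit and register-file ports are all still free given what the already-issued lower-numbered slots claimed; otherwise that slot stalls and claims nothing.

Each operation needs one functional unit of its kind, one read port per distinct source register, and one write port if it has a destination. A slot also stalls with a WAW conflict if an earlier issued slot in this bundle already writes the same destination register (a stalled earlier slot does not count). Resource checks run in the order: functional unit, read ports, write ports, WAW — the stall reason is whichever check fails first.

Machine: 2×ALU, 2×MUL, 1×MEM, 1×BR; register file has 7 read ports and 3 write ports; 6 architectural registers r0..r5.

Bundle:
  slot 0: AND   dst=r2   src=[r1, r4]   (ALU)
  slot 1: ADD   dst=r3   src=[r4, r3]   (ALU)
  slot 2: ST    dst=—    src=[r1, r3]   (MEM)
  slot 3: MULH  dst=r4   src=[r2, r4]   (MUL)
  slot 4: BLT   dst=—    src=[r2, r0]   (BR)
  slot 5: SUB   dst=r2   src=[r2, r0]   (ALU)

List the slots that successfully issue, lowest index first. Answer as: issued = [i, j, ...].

slot 0 (ALU): ISSUE — free A1,Mu2,Ld1,B1 rp5 wp2
slot 1 (ALU): ISSUE — free A0,Mu2,Ld1,B1 rp3 wp1
slot 2 (MEM): ISSUE — free A0,Mu2,Ld0,B1 rp1 wp1
slot 3 (MUL): stall RD_PORT — free A0,Mu2,Ld0,B1 rp1 wp1
slot 4 (BR): stall RD_PORT — free A0,Mu2,Ld0,B1 rp1 wp1
slot 5 (ALU): stall FU — free A0,Mu2,Ld0,B1 rp1 wp1

issued = [0, 1, 2]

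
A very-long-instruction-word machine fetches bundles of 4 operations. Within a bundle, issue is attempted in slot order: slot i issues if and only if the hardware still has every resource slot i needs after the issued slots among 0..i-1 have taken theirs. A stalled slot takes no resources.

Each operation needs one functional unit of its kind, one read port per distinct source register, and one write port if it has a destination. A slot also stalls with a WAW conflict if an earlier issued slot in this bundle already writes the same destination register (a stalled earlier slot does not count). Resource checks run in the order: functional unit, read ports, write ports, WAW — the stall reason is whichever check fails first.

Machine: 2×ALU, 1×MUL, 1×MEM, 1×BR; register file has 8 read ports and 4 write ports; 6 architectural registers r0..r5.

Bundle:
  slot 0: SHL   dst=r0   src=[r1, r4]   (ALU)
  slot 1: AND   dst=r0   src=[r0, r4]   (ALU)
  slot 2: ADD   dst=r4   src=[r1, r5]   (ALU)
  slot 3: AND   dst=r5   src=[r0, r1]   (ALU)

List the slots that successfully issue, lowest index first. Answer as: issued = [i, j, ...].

[0] ALU needs rd=2 wr=1: ok; after: ALU=1 MUL=1 MEM=1 BR=1, R=6, W=3
[1] ALU needs rd=2 wr=1: WAW; after: ALU=1 MUL=1 MEM=1 BR=1, R=6, W=3
[2] ALU needs rd=2 wr=1: ok; after: ALU=0 MUL=1 MEM=1 BR=1, R=4, W=2
[3] ALU needs rd=2 wr=1: FU; after: ALU=0 MUL=1 MEM=1 BR=1, R=4, W=2

issued = [0, 2]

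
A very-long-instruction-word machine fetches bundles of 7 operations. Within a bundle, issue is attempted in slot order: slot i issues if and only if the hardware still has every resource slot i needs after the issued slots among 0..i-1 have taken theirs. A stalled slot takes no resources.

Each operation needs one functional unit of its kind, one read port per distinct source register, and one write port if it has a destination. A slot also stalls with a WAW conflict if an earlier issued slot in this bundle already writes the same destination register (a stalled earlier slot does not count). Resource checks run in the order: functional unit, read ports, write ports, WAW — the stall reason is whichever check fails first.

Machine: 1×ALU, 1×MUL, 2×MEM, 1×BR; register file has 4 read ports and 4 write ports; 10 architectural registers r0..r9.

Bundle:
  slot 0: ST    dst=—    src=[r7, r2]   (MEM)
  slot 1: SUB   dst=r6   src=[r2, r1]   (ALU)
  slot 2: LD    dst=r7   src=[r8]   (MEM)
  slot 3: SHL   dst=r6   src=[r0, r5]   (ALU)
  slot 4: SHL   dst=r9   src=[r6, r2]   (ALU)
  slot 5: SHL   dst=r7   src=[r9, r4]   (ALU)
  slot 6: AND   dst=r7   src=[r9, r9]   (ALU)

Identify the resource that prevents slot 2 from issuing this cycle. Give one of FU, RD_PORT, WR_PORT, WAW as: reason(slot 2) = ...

reason(slot 2) = RD_PORT

(0) want 1×MEM +2rd +0wr — yes → AL1|MU1|ME1|BR1|rd2|wr4
(1) want 1×ALU +2rd +1wr — yes → AL0|MU1|ME1|BR1|rd0|wr3
(2) want 1×MEM +1rd +1wr — RD_PORT → AL0|MU1|ME1|BR1|rd0|wr3
(3) want 1×ALU +2rd +1wr — FU → AL0|MU1|ME1|BR1|rd0|wr3
(4) want 1×ALU +2rd +1wr — FU → AL0|MU1|ME1|BR1|rd0|wr3
(5) want 1×ALU +2rd +1wr — FU → AL0|MU1|ME1|BR1|rd0|wr3
(6) want 1×ALU +1rd +1wr — FU → AL0|MU1|ME1|BR1|rd0|wr3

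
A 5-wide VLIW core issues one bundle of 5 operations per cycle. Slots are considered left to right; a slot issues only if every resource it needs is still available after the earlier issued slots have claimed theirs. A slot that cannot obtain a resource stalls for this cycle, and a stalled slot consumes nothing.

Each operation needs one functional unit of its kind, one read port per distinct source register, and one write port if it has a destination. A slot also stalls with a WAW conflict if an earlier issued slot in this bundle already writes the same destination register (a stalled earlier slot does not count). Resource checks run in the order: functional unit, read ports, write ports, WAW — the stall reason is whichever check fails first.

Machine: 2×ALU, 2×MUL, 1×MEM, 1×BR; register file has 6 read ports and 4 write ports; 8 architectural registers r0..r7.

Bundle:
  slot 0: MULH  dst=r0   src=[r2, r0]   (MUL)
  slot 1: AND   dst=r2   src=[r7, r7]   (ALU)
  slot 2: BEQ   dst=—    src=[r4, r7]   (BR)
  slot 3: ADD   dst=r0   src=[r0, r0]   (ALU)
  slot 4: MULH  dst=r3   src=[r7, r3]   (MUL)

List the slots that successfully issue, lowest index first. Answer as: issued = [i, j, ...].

  0. MUL→r0 ⇒ go  {2A/1Mu/1Ld/1B | 4r 3w}
  1. ALU→r2 ⇒ go  {1A/1Mu/1Ld/1B | 3r 2w}
  2. BR ⇒ go  {1A/1Mu/1Ld/0B | 1r 2w}
  3. ALU→r0 ⇒ no(WAW)  {1A/1Mu/1Ld/0B | 1r 2w}
  4. MUL→r3 ⇒ no(RD_PORT)  {1A/1Mu/1Ld/0B | 1r 2w}

issued = [0, 1, 2]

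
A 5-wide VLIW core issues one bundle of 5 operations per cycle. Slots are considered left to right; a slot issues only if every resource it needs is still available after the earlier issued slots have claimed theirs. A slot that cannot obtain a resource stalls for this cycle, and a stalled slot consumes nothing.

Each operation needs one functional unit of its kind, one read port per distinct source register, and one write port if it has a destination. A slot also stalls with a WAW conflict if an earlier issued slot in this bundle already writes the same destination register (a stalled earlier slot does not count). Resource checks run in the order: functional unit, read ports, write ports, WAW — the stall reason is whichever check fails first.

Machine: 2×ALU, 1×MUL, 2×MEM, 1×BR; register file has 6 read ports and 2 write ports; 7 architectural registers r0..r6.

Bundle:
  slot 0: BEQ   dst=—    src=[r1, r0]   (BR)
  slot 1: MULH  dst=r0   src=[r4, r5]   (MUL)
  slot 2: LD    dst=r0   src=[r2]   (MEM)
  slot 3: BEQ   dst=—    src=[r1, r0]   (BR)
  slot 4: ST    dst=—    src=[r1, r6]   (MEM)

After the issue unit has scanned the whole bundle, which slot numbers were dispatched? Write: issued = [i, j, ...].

issued = [0, 1, 4]

  0. BR ⇒ go  {2A/1Mu/2Ld/0B | 4r 2w}
  1. MUL→r0 ⇒ go  {2A/0Mu/2Ld/0B | 2r 1w}
  2. MEM→r0 ⇒ no(WAW)  {2A/0Mu/2Ld/0B | 2r 1w}
  3. BR ⇒ no(FU)  {2A/0Mu/2Ld/0B | 2r 1w}
  4. MEM ⇒ go  {2A/0Mu/1Ld/0B | 0r 1w}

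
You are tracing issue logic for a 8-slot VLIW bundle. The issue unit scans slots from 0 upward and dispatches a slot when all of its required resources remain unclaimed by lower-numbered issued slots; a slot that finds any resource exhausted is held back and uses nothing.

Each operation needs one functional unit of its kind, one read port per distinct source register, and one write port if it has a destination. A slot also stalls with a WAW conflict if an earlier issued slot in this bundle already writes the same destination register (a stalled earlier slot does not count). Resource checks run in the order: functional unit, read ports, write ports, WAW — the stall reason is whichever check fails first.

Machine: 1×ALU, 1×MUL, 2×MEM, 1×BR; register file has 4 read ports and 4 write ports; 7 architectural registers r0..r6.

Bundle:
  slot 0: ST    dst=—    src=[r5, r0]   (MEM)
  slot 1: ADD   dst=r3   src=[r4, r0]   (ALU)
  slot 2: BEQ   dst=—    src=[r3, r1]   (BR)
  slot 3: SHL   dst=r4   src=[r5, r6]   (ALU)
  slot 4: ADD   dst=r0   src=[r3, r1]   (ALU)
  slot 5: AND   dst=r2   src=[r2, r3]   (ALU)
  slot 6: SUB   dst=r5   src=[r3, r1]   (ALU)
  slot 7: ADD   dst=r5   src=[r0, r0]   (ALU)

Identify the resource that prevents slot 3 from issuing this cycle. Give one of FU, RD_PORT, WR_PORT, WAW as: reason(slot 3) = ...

reason(slot 3) = FU

  0. MEM ⇒ go  {1A/1Mu/1Ld/1B | 2r 4w}
  1. ALU→r3 ⇒ go  {0A/1Mu/1Ld/1B | 0r 3w}
  2. BR ⇒ no(RD_PORT)  {0A/1Mu/1Ld/1B | 0r 3w}
  3. ALU→r4 ⇒ no(FU)  {0A/1Mu/1Ld/1B | 0r 3w}
  4. ALU→r0 ⇒ no(FU)  {0A/1Mu/1Ld/1B | 0r 3w}
  5. ALU→r2 ⇒ no(FU)  {0A/1Mu/1Ld/1B | 0r 3w}
  6. ALU→r5 ⇒ no(FU)  {0A/1Mu/1Ld/1B | 0r 3w}
  7. ALU→r5 ⇒ no(FU)  {0A/1Mu/1Ld/1B | 0r 3w}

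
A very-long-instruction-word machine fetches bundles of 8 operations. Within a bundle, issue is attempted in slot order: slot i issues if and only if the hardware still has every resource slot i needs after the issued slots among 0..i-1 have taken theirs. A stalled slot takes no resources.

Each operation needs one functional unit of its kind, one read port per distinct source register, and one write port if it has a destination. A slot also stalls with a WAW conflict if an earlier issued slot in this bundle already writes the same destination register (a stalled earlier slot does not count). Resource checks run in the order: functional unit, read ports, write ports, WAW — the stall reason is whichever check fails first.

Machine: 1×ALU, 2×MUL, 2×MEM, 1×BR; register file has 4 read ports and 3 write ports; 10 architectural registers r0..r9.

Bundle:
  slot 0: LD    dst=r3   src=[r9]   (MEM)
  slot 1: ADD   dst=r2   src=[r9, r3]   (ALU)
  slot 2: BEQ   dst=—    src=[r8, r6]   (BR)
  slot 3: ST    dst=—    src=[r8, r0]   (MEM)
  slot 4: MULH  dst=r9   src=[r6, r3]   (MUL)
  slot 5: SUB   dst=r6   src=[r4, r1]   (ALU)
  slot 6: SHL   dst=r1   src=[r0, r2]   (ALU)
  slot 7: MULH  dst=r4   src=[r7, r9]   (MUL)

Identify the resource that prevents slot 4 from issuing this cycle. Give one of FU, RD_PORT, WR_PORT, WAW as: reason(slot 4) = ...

  0. MEM→r3 ⇒ go  {1A/2Mu/1Ld/1B | 3r 2w}
  1. ALU→r2 ⇒ go  {0A/2Mu/1Ld/1B | 1r 1w}
  2. BR ⇒ no(RD_PORT)  {0A/2Mu/1Ld/1B | 1r 1w}
  3. MEM ⇒ no(RD_PORT)  {0A/2Mu/1Ld/1B | 1r 1w}
  4. MUL→r9 ⇒ no(RD_PORT)  {0A/2Mu/1Ld/1B | 1r 1w}
  5. ALU→r6 ⇒ no(FU)  {0A/2Mu/1Ld/1B | 1r 1w}
  6. ALU→r1 ⇒ no(FU)  {0A/2Mu/1Ld/1B | 1r 1w}
  7. MUL→r4 ⇒ no(RD_PORT)  {0A/2Mu/1Ld/1B | 1r 1w}

reason(slot 4) = RD_PORT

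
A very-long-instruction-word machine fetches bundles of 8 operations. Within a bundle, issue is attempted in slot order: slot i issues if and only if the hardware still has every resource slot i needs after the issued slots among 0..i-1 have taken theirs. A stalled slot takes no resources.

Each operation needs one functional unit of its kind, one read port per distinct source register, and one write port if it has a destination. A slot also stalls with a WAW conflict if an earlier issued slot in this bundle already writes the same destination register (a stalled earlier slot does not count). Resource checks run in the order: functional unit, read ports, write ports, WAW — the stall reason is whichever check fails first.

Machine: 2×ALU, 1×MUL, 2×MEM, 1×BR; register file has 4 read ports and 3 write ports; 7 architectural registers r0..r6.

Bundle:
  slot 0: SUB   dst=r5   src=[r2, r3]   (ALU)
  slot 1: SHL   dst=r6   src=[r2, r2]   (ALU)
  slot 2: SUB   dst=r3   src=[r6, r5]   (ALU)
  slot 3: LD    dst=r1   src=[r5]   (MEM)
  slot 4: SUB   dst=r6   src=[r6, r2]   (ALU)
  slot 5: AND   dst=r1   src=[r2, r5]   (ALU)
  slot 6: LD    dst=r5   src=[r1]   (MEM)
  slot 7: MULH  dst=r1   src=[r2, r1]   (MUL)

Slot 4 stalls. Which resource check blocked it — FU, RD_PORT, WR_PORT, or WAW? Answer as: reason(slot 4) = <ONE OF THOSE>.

slot 0 (ALU): ISSUE — free A1,Mu1,Ld2,B1 rp2 wp2
slot 1 (ALU): ISSUE — free A0,Mu1,Ld2,B1 rp1 wp1
slot 2 (ALU): stall FU — free A0,Mu1,Ld2,B1 rp1 wp1
slot 3 (MEM): ISSUE — free A0,Mu1,Ld1,B1 rp0 wp0
slot 4 (ALU): stall FU — free A0,Mu1,Ld1,B1 rp0 wp0
slot 5 (ALU): stall FU — free A0,Mu1,Ld1,B1 rp0 wp0
slot 6 (MEM): stall RD_PORT — free A0,Mu1,Ld1,B1 rp0 wp0
slot 7 (MUL): stall RD_PORT — free A0,Mu1,Ld1,B1 rp0 wp0

reason(slot 4) = FU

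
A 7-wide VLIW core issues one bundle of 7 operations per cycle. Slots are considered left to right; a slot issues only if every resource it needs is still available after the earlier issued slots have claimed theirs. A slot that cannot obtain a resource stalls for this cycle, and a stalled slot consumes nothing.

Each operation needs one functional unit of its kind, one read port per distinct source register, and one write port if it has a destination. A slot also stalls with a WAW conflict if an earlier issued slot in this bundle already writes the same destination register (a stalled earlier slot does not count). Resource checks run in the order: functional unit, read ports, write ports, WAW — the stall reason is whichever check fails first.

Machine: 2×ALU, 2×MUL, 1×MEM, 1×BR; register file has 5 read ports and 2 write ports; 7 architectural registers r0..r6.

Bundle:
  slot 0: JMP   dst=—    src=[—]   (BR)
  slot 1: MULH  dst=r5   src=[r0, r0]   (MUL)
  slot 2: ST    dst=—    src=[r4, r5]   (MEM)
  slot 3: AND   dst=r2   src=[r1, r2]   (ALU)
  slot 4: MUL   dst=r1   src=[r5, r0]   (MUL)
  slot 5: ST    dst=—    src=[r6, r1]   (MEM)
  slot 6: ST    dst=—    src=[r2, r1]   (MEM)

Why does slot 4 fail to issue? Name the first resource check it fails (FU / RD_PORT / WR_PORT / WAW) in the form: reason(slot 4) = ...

reason(slot 4) = RD_PORT

(0) want 1×BR +0rd +0wr — yes → AL2|MU2|ME1|BR0|rd5|wr2
(1) want 1×MUL +1rd +1wr — yes → AL2|MU1|ME1|BR0|rd4|wr1
(2) want 1×MEM +2rd +0wr — yes → AL2|MU1|ME0|BR0|rd2|wr1
(3) want 1×ALU +2rd +1wr — yes → AL1|MU1|ME0|BR0|rd0|wr0
(4) want 1×MUL +2rd +1wr — RD_PORT → AL1|MU1|ME0|BR0|rd0|wr0
(5) want 1×MEM +2rd +0wr — FU → AL1|MU1|ME0|BR0|rd0|wr0
(6) want 1×MEM +2rd +0wr — FU → AL1|MU1|ME0|BR0|rd0|wr0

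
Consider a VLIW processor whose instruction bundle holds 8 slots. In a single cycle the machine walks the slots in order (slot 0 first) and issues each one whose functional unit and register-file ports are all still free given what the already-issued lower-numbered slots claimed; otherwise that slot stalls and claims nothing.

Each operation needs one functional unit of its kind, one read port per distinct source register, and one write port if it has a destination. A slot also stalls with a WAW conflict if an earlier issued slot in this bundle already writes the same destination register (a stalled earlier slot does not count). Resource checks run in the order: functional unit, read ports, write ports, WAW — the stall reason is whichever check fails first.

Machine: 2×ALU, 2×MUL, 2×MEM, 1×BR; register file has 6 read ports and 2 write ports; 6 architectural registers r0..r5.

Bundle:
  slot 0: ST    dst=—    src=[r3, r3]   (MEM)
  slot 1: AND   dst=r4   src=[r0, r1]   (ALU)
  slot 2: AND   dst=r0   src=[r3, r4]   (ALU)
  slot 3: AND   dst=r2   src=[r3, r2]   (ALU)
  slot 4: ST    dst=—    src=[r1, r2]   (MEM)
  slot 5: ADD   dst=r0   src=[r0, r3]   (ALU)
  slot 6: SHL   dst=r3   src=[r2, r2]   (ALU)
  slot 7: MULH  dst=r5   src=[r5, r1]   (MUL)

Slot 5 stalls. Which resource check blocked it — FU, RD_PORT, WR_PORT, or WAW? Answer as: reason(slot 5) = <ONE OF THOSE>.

reason(slot 5) = FU

#0 MEM src=r3,r3 dispatched  <A:2 Mu:2 Ld:1 B:1 rd:5 wr:2>
#1 ALU src=r0,r1 dispatched  <A:1 Mu:2 Ld:1 B:1 rd:3 wr:1>
#2 ALU src=r3,r4 dispatched  <A:0 Mu:2 Ld:1 B:1 rd:1 wr:0>
#3 ALU src=r3,r2 held:FU  <A:0 Mu:2 Ld:1 B:1 rd:1 wr:0>
#4 MEM src=r1,r2 held:RD_PORT  <A:0 Mu:2 Ld:1 B:1 rd:1 wr:0>
#5 ALU src=r0,r3 held:FU  <A:0 Mu:2 Ld:1 B:1 rd:1 wr:0>
#6 ALU src=r2,r2 held:FU  <A:0 Mu:2 Ld:1 B:1 rd:1 wr:0>
#7 MUL src=r5,r1 held:RD_PORT  <A:0 Mu:2 Ld:1 B:1 rd:1 wr:0>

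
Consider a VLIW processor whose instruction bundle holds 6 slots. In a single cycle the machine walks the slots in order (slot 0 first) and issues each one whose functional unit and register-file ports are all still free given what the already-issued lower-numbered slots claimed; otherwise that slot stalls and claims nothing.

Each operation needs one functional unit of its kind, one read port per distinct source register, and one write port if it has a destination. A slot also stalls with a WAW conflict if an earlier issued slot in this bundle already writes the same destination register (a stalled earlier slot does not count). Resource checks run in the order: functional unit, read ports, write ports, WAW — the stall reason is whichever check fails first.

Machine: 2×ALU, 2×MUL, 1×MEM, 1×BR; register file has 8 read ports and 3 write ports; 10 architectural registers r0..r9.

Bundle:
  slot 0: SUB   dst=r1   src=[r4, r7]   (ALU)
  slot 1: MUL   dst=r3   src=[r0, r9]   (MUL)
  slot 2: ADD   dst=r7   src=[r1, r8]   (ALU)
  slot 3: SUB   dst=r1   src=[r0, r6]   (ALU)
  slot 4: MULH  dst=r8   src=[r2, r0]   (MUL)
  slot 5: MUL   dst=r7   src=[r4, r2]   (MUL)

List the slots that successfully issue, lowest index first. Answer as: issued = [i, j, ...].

[0] ALU needs rd=2 wr=1: ok; after: ALU=1 MUL=2 MEM=1 BR=1, R=6, W=2
[1] MUL needs rd=2 wr=1: ok; after: ALU=1 MUL=1 MEM=1 BR=1, R=4, W=1
[2] ALU needs rd=2 wr=1: ok; after: ALU=0 MUL=1 MEM=1 BR=1, R=2, W=0
[3] ALU needs rd=2 wr=1: FU; after: ALU=0 MUL=1 MEM=1 BR=1, R=2, W=0
[4] MUL needs rd=2 wr=1: WR_PORT; after: ALU=0 MUL=1 MEM=1 BR=1, R=2, W=0
[5] MUL needs rd=2 wr=1: WR_PORT; after: ALU=0 MUL=1 MEM=1 BR=1, R=2, W=0

issued = [0, 1, 2]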